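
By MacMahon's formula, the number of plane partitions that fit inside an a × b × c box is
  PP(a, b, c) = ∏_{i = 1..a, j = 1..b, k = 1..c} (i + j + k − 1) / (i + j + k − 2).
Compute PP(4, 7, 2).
PP(4, 7, 2) = 32670

Evaluate the triple product over i = 1..4, j = 1..7, k = 1..2. The factors are (2/1) · (3/2) · (3/2) · (4/3) · (4/3) · (5/4) · (5/4) · (6/5) · … (56 factors total). The numerators and denominators telescope so the product is an integer; carrying out the multiplication exactly gives PP(4, 7, 2) = 32670.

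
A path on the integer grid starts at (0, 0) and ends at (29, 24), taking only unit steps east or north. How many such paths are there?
Number of paths = 779255311989700

A monotone lattice path from (0, 0) to (29, 24) consists of 29 east steps and 24 north steps in some order, so it is determined by which 29 of the 53 steps are east. The count is C(53, 29) = 779255311989700.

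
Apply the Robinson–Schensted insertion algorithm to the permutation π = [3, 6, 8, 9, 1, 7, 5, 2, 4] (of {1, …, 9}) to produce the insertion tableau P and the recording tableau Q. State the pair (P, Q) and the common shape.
P = [1, 2, 4, 9] / [3, 5, 7] / [6] / [8];  Q = [1, 2, 3, 4] / [5, 6, 9] / [7] / [8];  common shape = (4, 3, 1, 1)

Row-insert the values π_1, π_2, … into P one at a time, bumping the leftmost entry strictly greater than the inserted value down to the next row. The recording tableau Q records, in position (i, j), the step at which that cell was added to P.
  Insert 3 (step 1): P = [3];  Q = [1]
  Insert 6 (step 2): P = [3, 6];  Q = [1, 2]
  Insert 8 (step 3): P = [3, 6, 8];  Q = [1, 2, 3]
  Insert 9 (step 4): P = [3, 6, 8, 9];  Q = [1, 2, 3, 4]
  Insert 1 (step 5): P = [1, 6, 8, 9] / [3];  Q = [1, 2, 3, 4] / [5]
  Insert 7 (step 6): P = [1, 6, 7, 9] / [3, 8];  Q = [1, 2, 3, 4] / [5, 6]
  Insert 5 (step 7): P = [1, 5, 7, 9] / [3, 6] / [8];  Q = [1, 2, 3, 4] / [5, 6] / [7]
  Insert 2 (step 8): P = [1, 2, 7, 9] / [3, 5] / [6] / [8];  Q = [1, 2, 3, 4] / [5, 6] / [7] / [8]
  Insert 4 (step 9): P = [1, 2, 4, 9] / [3, 5, 7] / [6] / [8];  Q = [1, 2, 3, 4] / [5, 6, 9] / [7] / [8]
Final shape: (4, 3, 1, 1).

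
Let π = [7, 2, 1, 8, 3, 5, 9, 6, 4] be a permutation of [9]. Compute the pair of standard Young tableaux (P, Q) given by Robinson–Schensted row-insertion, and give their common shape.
P = [1, 3, 4, 6] / [2, 5, 9] / [7, 8];  Q = [1, 4, 6, 7] / [2, 5, 8] / [3, 9];  common shape = (4, 3, 2)

Row-insert the values π_1, π_2, … into P one at a time, bumping the leftmost entry strictly greater than the inserted value down to the next row. The recording tableau Q records, in position (i, j), the step at which that cell was added to P.
  Insert 7 (step 1): P = [7];  Q = [1]
  Insert 2 (step 2): P = [2] / [7];  Q = [1] / [2]
  Insert 1 (step 3): P = [1] / [2] / [7];  Q = [1] / [2] / [3]
  Insert 8 (step 4): P = [1, 8] / [2] / [7];  Q = [1, 4] / [2] / [3]
  Insert 3 (step 5): P = [1, 3] / [2, 8] / [7];  Q = [1, 4] / [2, 5] / [3]
  Insert 5 (step 6): P = [1, 3, 5] / [2, 8] / [7];  Q = [1, 4, 6] / [2, 5] / [3]
  Insert 9 (step 7): P = [1, 3, 5, 9] / [2, 8] / [7];  Q = [1, 4, 6, 7] / [2, 5] / [3]
  Insert 6 (step 8): P = [1, 3, 5, 6] / [2, 8, 9] / [7];  Q = [1, 4, 6, 7] / [2, 5, 8] / [3]
  Insert 4 (step 9): P = [1, 3, 4, 6] / [2, 5, 9] / [7, 8];  Q = [1, 4, 6, 7] / [2, 5, 8] / [3, 9]
Final shape: (4, 3, 2).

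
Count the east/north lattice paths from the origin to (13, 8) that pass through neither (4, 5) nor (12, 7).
Number of paths = 86334

Inclusion–exclusion. Total paths: C(21, 13) = 203490. Through P₁: C(9, 4)·C(12, 9) = 27720. Through P₂: C(19, 12)·C(2, 1) = 100776. Since P₁ is strictly southwest of P₂, a monotone path through both must visit P₁ then P₂; paths through both = C(9, 4)·C(10, 8)·C(2, 1) = 11340. Avoid both = 203490 − 27720 − 100776 + 11340 = 86334.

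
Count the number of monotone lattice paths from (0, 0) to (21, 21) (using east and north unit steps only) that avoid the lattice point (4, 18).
Number of paths = 538249535340

Total paths from (0, 0) to (21, 21): C(42, 21) = 538257874440. Paths through (4, 18): (paths (0, 0) → (4, 18)) × (paths (4, 18) → (21, 21)) = C(22, 4) · C(20, 17) = 7315 · 1140 = 8339100. Avoidance count = 538257874440 − 8339100 = 538249535340.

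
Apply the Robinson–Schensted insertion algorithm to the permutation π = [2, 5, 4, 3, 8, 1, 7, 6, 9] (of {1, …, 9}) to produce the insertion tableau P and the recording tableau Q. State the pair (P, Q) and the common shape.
P = [1, 3, 6, 9] / [2, 7] / [4, 8] / [5];  Q = [1, 2, 5, 9] / [3, 7] / [4, 8] / [6];  common shape = (4, 2, 2, 1)

Row-insert the values π_1, π_2, … into P one at a time, bumping the leftmost entry strictly greater than the inserted value down to the next row. The recording tableau Q records, in position (i, j), the step at which that cell was added to P.
  Insert 2 (step 1): P = [2];  Q = [1]
  Insert 5 (step 2): P = [2, 5];  Q = [1, 2]
  Insert 4 (step 3): P = [2, 4] / [5];  Q = [1, 2] / [3]
  Insert 3 (step 4): P = [2, 3] / [4] / [5];  Q = [1, 2] / [3] / [4]
  Insert 8 (step 5): P = [2, 3, 8] / [4] / [5];  Q = [1, 2, 5] / [3] / [4]
  Insert 1 (step 6): P = [1, 3, 8] / [2] / [4] / [5];  Q = [1, 2, 5] / [3] / [4] / [6]
  Insert 7 (step 7): P = [1, 3, 7] / [2, 8] / [4] / [5];  Q = [1, 2, 5] / [3, 7] / [4] / [6]
  Insert 6 (step 8): P = [1, 3, 6] / [2, 7] / [4, 8] / [5];  Q = [1, 2, 5] / [3, 7] / [4, 8] / [6]
  Insert 9 (step 9): P = [1, 3, 6, 9] / [2, 7] / [4, 8] / [5];  Q = [1, 2, 5, 9] / [3, 7] / [4, 8] / [6]
Final shape: (4, 2, 2, 1).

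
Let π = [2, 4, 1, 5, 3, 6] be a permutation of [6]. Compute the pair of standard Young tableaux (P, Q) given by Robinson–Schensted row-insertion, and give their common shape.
P = [1, 3, 5, 6] / [2, 4];  Q = [1, 2, 4, 6] / [3, 5];  common shape = (4, 2)

Row-insert the values π_1, π_2, … into P one at a time, bumping the leftmost entry strictly greater than the inserted value down to the next row. The recording tableau Q records, in position (i, j), the step at which that cell was added to P.
  Insert 2 (step 1): P = [2];  Q = [1]
  Insert 4 (step 2): P = [2, 4];  Q = [1, 2]
  Insert 1 (step 3): P = [1, 4] / [2];  Q = [1, 2] / [3]
  Insert 5 (step 4): P = [1, 4, 5] / [2];  Q = [1, 2, 4] / [3]
  Insert 3 (step 5): P = [1, 3, 5] / [2, 4];  Q = [1, 2, 4] / [3, 5]
  Insert 6 (step 6): P = [1, 3, 5, 6] / [2, 4];  Q = [1, 2, 4, 6] / [3, 5]
Final shape: (4, 2).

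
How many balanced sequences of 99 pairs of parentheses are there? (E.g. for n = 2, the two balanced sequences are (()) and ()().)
C_99 = 227508830794229349661819540395688853956041682601541047340

These balanced parentheses are counted by the Catalan number C_n = (1/(n + 1)) · C(2n, n). For n = 99: C_99 = (1/100) · C(198, 99) = 22750883079422934966181954039568885395604168260154104734000/100 = 227508830794229349661819540395688853956041682601541047340.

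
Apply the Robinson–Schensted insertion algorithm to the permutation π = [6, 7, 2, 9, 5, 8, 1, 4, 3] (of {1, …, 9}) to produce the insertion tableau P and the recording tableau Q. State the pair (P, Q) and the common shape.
P = [1, 3, 8] / [2, 4, 9] / [5, 7] / [6];  Q = [1, 2, 4] / [3, 5, 6] / [7, 8] / [9];  common shape = (3, 3, 2, 1)

Row-insert the values π_1, π_2, … into P one at a time, bumping the leftmost entry strictly greater than the inserted value down to the next row. The recording tableau Q records, in position (i, j), the step at which that cell was added to P.
  Insert 6 (step 1): P = [6];  Q = [1]
  Insert 7 (step 2): P = [6, 7];  Q = [1, 2]
  Insert 2 (step 3): P = [2, 7] / [6];  Q = [1, 2] / [3]
  Insert 9 (step 4): P = [2, 7, 9] / [6];  Q = [1, 2, 4] / [3]
  Insert 5 (step 5): P = [2, 5, 9] / [6, 7];  Q = [1, 2, 4] / [3, 5]
  Insert 8 (step 6): P = [2, 5, 8] / [6, 7, 9];  Q = [1, 2, 4] / [3, 5, 6]
  Insert 1 (step 7): P = [1, 5, 8] / [2, 7, 9] / [6];  Q = [1, 2, 4] / [3, 5, 6] / [7]
  Insert 4 (step 8): P = [1, 4, 8] / [2, 5, 9] / [6, 7];  Q = [1, 2, 4] / [3, 5, 6] / [7, 8]
  Insert 3 (step 9): P = [1, 3, 8] / [2, 4, 9] / [5, 7] / [6];  Q = [1, 2, 4] / [3, 5, 6] / [7, 8] / [9]
Final shape: (3, 3, 2, 1).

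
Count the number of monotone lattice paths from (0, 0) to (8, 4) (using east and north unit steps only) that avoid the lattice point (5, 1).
Number of paths = 375

Total paths from (0, 0) to (8, 4): C(12, 8) = 495. Paths through (5, 1): (paths (0, 0) → (5, 1)) × (paths (5, 1) → (8, 4)) = C(6, 5) · C(6, 3) = 6 · 20 = 120. Avoidance count = 495 − 120 = 375.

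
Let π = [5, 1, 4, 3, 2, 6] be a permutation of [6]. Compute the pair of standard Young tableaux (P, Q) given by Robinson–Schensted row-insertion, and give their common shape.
P = [1, 2, 6] / [3] / [4] / [5];  Q = [1, 3, 6] / [2] / [4] / [5];  common shape = (3, 1, 1, 1)

Row-insert the values π_1, π_2, … into P one at a time, bumping the leftmost entry strictly greater than the inserted value down to the next row. The recording tableau Q records, in position (i, j), the step at which that cell was added to P.
  Insert 5 (step 1): P = [5];  Q = [1]
  Insert 1 (step 2): P = [1] / [5];  Q = [1] / [2]
  Insert 4 (step 3): P = [1, 4] / [5];  Q = [1, 3] / [2]
  Insert 3 (step 4): P = [1, 3] / [4] / [5];  Q = [1, 3] / [2] / [4]
  Insert 2 (step 5): P = [1, 2] / [3] / [4] / [5];  Q = [1, 3] / [2] / [4] / [5]
  Insert 6 (step 6): P = [1, 2, 6] / [3] / [4] / [5];  Q = [1, 3, 6] / [2] / [4] / [5]
Final shape: (3, 1, 1, 1).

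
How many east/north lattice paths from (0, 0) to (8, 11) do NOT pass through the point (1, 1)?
Number of paths = 36686

Total paths from (0, 0) to (8, 11): C(19, 8) = 75582. Paths through (1, 1): (paths (0, 0) → (1, 1)) × (paths (1, 1) → (8, 11)) = C(2, 1) · C(17, 7) = 2 · 19448 = 38896. Avoidance count = 75582 − 38896 = 36686.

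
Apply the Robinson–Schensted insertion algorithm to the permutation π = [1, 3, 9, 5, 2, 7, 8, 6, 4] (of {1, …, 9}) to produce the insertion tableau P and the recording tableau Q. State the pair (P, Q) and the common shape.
P = [1, 2, 4, 6, 8] / [3, 5] / [7] / [9];  Q = [1, 2, 3, 6, 7] / [4, 8] / [5] / [9];  common shape = (5, 2, 1, 1)

Row-insert the values π_1, π_2, … into P one at a time, bumping the leftmost entry strictly greater than the inserted value down to the next row. The recording tableau Q records, in position (i, j), the step at which that cell was added to P.
  Insert 1 (step 1): P = [1];  Q = [1]
  Insert 3 (step 2): P = [1, 3];  Q = [1, 2]
  Insert 9 (step 3): P = [1, 3, 9];  Q = [1, 2, 3]
  Insert 5 (step 4): P = [1, 3, 5] / [9];  Q = [1, 2, 3] / [4]
  Insert 2 (step 5): P = [1, 2, 5] / [3] / [9];  Q = [1, 2, 3] / [4] / [5]
  Insert 7 (step 6): P = [1, 2, 5, 7] / [3] / [9];  Q = [1, 2, 3, 6] / [4] / [5]
  Insert 8 (step 7): P = [1, 2, 5, 7, 8] / [3] / [9];  Q = [1, 2, 3, 6, 7] / [4] / [5]
  Insert 6 (step 8): P = [1, 2, 5, 6, 8] / [3, 7] / [9];  Q = [1, 2, 3, 6, 7] / [4, 8] / [5]
  Insert 4 (step 9): P = [1, 2, 4, 6, 8] / [3, 5] / [7] / [9];  Q = [1, 2, 3, 6, 7] / [4, 8] / [5] / [9]
Final shape: (5, 2, 1, 1).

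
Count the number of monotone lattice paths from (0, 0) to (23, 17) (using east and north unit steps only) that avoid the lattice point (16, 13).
Number of paths = 66337286850

Total paths from (0, 0) to (23, 17): C(40, 23) = 88732378800. Paths through (16, 13): (paths (0, 0) → (16, 13)) × (paths (16, 13) → (23, 17)) = C(29, 16) · C(11, 7) = 67863915 · 330 = 22395091950. Avoidance count = 88732378800 − 22395091950 = 66337286850.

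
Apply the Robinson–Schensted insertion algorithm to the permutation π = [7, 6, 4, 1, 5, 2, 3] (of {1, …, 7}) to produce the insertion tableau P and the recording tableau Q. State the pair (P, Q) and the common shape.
P = [1, 2, 3] / [4, 5] / [6] / [7];  Q = [1, 5, 7] / [2, 6] / [3] / [4];  common shape = (3, 2, 1, 1)

Row-insert the values π_1, π_2, … into P one at a time, bumping the leftmost entry strictly greater than the inserted value down to the next row. The recording tableau Q records, in position (i, j), the step at which that cell was added to P.
  Insert 7 (step 1): P = [7];  Q = [1]
  Insert 6 (step 2): P = [6] / [7];  Q = [1] / [2]
  Insert 4 (step 3): P = [4] / [6] / [7];  Q = [1] / [2] / [3]
  Insert 1 (step 4): P = [1] / [4] / [6] / [7];  Q = [1] / [2] / [3] / [4]
  Insert 5 (step 5): P = [1, 5] / [4] / [6] / [7];  Q = [1, 5] / [2] / [3] / [4]
  Insert 2 (step 6): P = [1, 2] / [4, 5] / [6] / [7];  Q = [1, 5] / [2, 6] / [3] / [4]
  Insert 3 (step 7): P = [1, 2, 3] / [4, 5] / [6] / [7];  Q = [1, 5, 7] / [2, 6] / [3] / [4]
Final shape: (3, 2, 1, 1).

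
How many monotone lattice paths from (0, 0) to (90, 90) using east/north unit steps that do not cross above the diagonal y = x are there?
C_90 = 1000134600800354781929399250536541864362461089950800

These NE paths below the diagonal are counted by the Catalan number C_n = (1/(n + 1)) · C(2n, n). For n = 90: C_90 = (1/91) · C(180, 90) = 91012248672832285155575331798825309656983959185522800/91 = 1000134600800354781929399250536541864362461089950800.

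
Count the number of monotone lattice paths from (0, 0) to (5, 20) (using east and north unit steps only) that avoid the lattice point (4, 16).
Number of paths = 28905

Total paths from (0, 0) to (5, 20): C(25, 5) = 53130. Paths through (4, 16): (paths (0, 0) → (4, 16)) × (paths (4, 16) → (5, 20)) = C(20, 4) · C(5, 1) = 4845 · 5 = 24225. Avoidance count = 53130 − 24225 = 28905.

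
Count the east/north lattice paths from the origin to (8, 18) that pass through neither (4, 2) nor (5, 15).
Number of paths = 1183720

Inclusion–exclusion. Total paths: C(26, 8) = 1562275. Through P₁: C(6, 4)·C(20, 4) = 72675. Through P₂: C(20, 5)·C(6, 3) = 310080. Since P₁ is strictly southwest of P₂, a monotone path through both must visit P₁ then P₂; paths through both = C(6, 4)·C(14, 1)·C(6, 3) = 4200. Avoid both = 1562275 − 72675 − 310080 + 4200 = 1183720.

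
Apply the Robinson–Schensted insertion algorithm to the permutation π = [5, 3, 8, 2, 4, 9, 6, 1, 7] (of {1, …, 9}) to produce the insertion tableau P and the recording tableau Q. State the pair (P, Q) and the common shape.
P = [1, 4, 6, 7] / [2, 8, 9] / [3] / [5];  Q = [1, 3, 6, 9] / [2, 5, 7] / [4] / [8];  common shape = (4, 3, 1, 1)

Row-insert the values π_1, π_2, … into P one at a time, bumping the leftmost entry strictly greater than the inserted value down to the next row. The recording tableau Q records, in position (i, j), the step at which that cell was added to P.
  Insert 5 (step 1): P = [5];  Q = [1]
  Insert 3 (step 2): P = [3] / [5];  Q = [1] / [2]
  Insert 8 (step 3): P = [3, 8] / [5];  Q = [1, 3] / [2]
  Insert 2 (step 4): P = [2, 8] / [3] / [5];  Q = [1, 3] / [2] / [4]
  Insert 4 (step 5): P = [2, 4] / [3, 8] / [5];  Q = [1, 3] / [2, 5] / [4]
  Insert 9 (step 6): P = [2, 4, 9] / [3, 8] / [5];  Q = [1, 3, 6] / [2, 5] / [4]
  Insert 6 (step 7): P = [2, 4, 6] / [3, 8, 9] / [5];  Q = [1, 3, 6] / [2, 5, 7] / [4]
  Insert 1 (step 8): P = [1, 4, 6] / [2, 8, 9] / [3] / [5];  Q = [1, 3, 6] / [2, 5, 7] / [4] / [8]
  Insert 7 (step 9): P = [1, 4, 6, 7] / [2, 8, 9] / [3] / [5];  Q = [1, 3, 6, 9] / [2, 5, 7] / [4] / [8]
Final shape: (4, 3, 1, 1).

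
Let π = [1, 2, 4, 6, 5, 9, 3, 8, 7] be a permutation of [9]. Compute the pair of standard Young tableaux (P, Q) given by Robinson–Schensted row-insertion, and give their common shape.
P = [1, 2, 3, 5, 7] / [4, 8] / [6, 9];  Q = [1, 2, 3, 4, 6] / [5, 8] / [7, 9];  common shape = (5, 2, 2)

Row-insert the values π_1, π_2, … into P one at a time, bumping the leftmost entry strictly greater than the inserted value down to the next row. The recording tableau Q records, in position (i, j), the step at which that cell was added to P.
  Insert 1 (step 1): P = [1];  Q = [1]
  Insert 2 (step 2): P = [1, 2];  Q = [1, 2]
  Insert 4 (step 3): P = [1, 2, 4];  Q = [1, 2, 3]
  Insert 6 (step 4): P = [1, 2, 4, 6];  Q = [1, 2, 3, 4]
  Insert 5 (step 5): P = [1, 2, 4, 5] / [6];  Q = [1, 2, 3, 4] / [5]
  Insert 9 (step 6): P = [1, 2, 4, 5, 9] / [6];  Q = [1, 2, 3, 4, 6] / [5]
  Insert 3 (step 7): P = [1, 2, 3, 5, 9] / [4] / [6];  Q = [1, 2, 3, 4, 6] / [5] / [7]
  Insert 8 (step 8): P = [1, 2, 3, 5, 8] / [4, 9] / [6];  Q = [1, 2, 3, 4, 6] / [5, 8] / [7]
  Insert 7 (step 9): P = [1, 2, 3, 5, 7] / [4, 8] / [6, 9];  Q = [1, 2, 3, 4, 6] / [5, 8] / [7, 9]
Final shape: (5, 2, 2).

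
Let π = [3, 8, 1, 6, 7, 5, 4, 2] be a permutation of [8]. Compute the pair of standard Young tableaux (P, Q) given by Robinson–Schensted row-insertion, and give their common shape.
P = [1, 2, 7] / [3, 4] / [5] / [6] / [8];  Q = [1, 2, 5] / [3, 4] / [6] / [7] / [8];  common shape = (3, 2, 1, 1, 1)

Row-insert the values π_1, π_2, … into P one at a time, bumping the leftmost entry strictly greater than the inserted value down to the next row. The recording tableau Q records, in position (i, j), the step at which that cell was added to P.
  Insert 3 (step 1): P = [3];  Q = [1]
  Insert 8 (step 2): P = [3, 8];  Q = [1, 2]
  Insert 1 (step 3): P = [1, 8] / [3];  Q = [1, 2] / [3]
  Insert 6 (step 4): P = [1, 6] / [3, 8];  Q = [1, 2] / [3, 4]
  Insert 7 (step 5): P = [1, 6, 7] / [3, 8];  Q = [1, 2, 5] / [3, 4]
  Insert 5 (step 6): P = [1, 5, 7] / [3, 6] / [8];  Q = [1, 2, 5] / [3, 4] / [6]
  Insert 4 (step 7): P = [1, 4, 7] / [3, 5] / [6] / [8];  Q = [1, 2, 5] / [3, 4] / [6] / [7]
  Insert 2 (step 8): P = [1, 2, 7] / [3, 4] / [5] / [6] / [8];  Q = [1, 2, 5] / [3, 4] / [6] / [7] / [8]
Final shape: (3, 2, 1, 1, 1).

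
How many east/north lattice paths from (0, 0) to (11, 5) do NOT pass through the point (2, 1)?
Number of paths = 2223

Total paths from (0, 0) to (11, 5): C(16, 11) = 4368. Paths through (2, 1): (paths (0, 0) → (2, 1)) × (paths (2, 1) → (11, 5)) = C(3, 2) · C(13, 9) = 3 · 715 = 2145. Avoidance count = 4368 − 2145 = 2223.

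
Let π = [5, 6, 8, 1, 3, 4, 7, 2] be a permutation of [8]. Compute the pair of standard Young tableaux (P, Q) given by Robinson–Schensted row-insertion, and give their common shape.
P = [1, 2, 4, 7] / [3, 6, 8] / [5];  Q = [1, 2, 3, 7] / [4, 5, 6] / [8];  common shape = (4, 3, 1)

Row-insert the values π_1, π_2, … into P one at a time, bumping the leftmost entry strictly greater than the inserted value down to the next row. The recording tableau Q records, in position (i, j), the step at which that cell was added to P.
  Insert 5 (step 1): P = [5];  Q = [1]
  Insert 6 (step 2): P = [5, 6];  Q = [1, 2]
  Insert 8 (step 3): P = [5, 6, 8];  Q = [1, 2, 3]
  Insert 1 (step 4): P = [1, 6, 8] / [5];  Q = [1, 2, 3] / [4]
  Insert 3 (step 5): P = [1, 3, 8] / [5, 6];  Q = [1, 2, 3] / [4, 5]
  Insert 4 (step 6): P = [1, 3, 4] / [5, 6, 8];  Q = [1, 2, 3] / [4, 5, 6]
  Insert 7 (step 7): P = [1, 3, 4, 7] / [5, 6, 8];  Q = [1, 2, 3, 7] / [4, 5, 6]
  Insert 2 (step 8): P = [1, 2, 4, 7] / [3, 6, 8] / [5];  Q = [1, 2, 3, 7] / [4, 5, 6] / [8]
Final shape: (4, 3, 1).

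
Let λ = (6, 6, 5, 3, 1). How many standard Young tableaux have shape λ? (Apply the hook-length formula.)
# SYT of shape (6, 6, 5, 3, 1) = 224478540

Hook-length formula: f^λ = n! / Π hook(c), product over all cells c of the Young diagram. For λ = (6, 6, 5, 3, 1), n = 21 boxes. Hook lengths by row (left-to-right, top-to-bottom): [10, 8, 7, 5, 4, 2]; [9, 7, 6, 4, 3, 1]; [7, 5, 4, 2, 1]; [4, 2, 1]; [1]. Product of hooks = 227598336000. So f^λ = 21! / 227598336000 = 51090942171709440000 / 227598336000 = 224478540.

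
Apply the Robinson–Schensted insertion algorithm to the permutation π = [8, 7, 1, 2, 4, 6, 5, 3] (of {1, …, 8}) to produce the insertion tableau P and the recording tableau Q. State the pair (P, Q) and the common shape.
P = [1, 2, 3, 5] / [4] / [6] / [7] / [8];  Q = [1, 4, 5, 6] / [2] / [3] / [7] / [8];  common shape = (4, 1, 1, 1, 1)

Row-insert the values π_1, π_2, … into P one at a time, bumping the leftmost entry strictly greater than the inserted value down to the next row. The recording tableau Q records, in position (i, j), the step at which that cell was added to P.
  Insert 8 (step 1): P = [8];  Q = [1]
  Insert 7 (step 2): P = [7] / [8];  Q = [1] / [2]
  Insert 1 (step 3): P = [1] / [7] / [8];  Q = [1] / [2] / [3]
  Insert 2 (step 4): P = [1, 2] / [7] / [8];  Q = [1, 4] / [2] / [3]
  Insert 4 (step 5): P = [1, 2, 4] / [7] / [8];  Q = [1, 4, 5] / [2] / [3]
  Insert 6 (step 6): P = [1, 2, 4, 6] / [7] / [8];  Q = [1, 4, 5, 6] / [2] / [3]
  Insert 5 (step 7): P = [1, 2, 4, 5] / [6] / [7] / [8];  Q = [1, 4, 5, 6] / [2] / [3] / [7]
  Insert 3 (step 8): P = [1, 2, 3, 5] / [4] / [6] / [7] / [8];  Q = [1, 4, 5, 6] / [2] / [3] / [7] / [8]
Final shape: (4, 1, 1, 1, 1).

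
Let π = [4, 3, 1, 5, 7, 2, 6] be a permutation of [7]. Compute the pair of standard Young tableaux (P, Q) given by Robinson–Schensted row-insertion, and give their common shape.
P = [1, 2, 6] / [3, 5, 7] / [4];  Q = [1, 4, 5] / [2, 6, 7] / [3];  common shape = (3, 3, 1)

Row-insert the values π_1, π_2, … into P one at a time, bumping the leftmost entry strictly greater than the inserted value down to the next row. The recording tableau Q records, in position (i, j), the step at which that cell was added to P.
  Insert 4 (step 1): P = [4];  Q = [1]
  Insert 3 (step 2): P = [3] / [4];  Q = [1] / [2]
  Insert 1 (step 3): P = [1] / [3] / [4];  Q = [1] / [2] / [3]
  Insert 5 (step 4): P = [1, 5] / [3] / [4];  Q = [1, 4] / [2] / [3]
  Insert 7 (step 5): P = [1, 5, 7] / [3] / [4];  Q = [1, 4, 5] / [2] / [3]
  Insert 2 (step 6): P = [1, 2, 7] / [3, 5] / [4];  Q = [1, 4, 5] / [2, 6] / [3]
  Insert 6 (step 7): P = [1, 2, 6] / [3, 5, 7] / [4];  Q = [1, 4, 5] / [2, 6, 7] / [3]
Final shape: (3, 3, 1).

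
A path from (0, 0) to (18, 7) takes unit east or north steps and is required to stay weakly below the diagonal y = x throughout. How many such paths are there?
Number of paths = 303600

By the reflection principle (André's argument), the number of monotone paths to (18, 7) with n ≤ m that never go above y = x is C(25, 18) − C(25, 19) = 480700 − 177100 = 303600.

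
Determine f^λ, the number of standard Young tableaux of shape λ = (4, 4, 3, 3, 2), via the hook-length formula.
# SYT of shape (4, 4, 3, 3, 2) = 231660

Hook-length formula: f^λ = n! / Π hook(c), product over all cells c of the Young diagram. For λ = (4, 4, 3, 3, 2), n = 16 boxes. Hook lengths by row (left-to-right, top-to-bottom): [8, 7, 5, 2]; [7, 6, 4, 1]; [5, 4, 2]; [4, 3, 1]; [2, 1]. Product of hooks = 90316800. So f^λ = 16! / 90316800 = 20922789888000 / 90316800 = 231660.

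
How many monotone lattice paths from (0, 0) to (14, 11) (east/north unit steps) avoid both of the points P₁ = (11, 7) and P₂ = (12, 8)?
Number of paths = 2720340

Inclusion–exclusion. Total paths: C(25, 14) = 4457400. Through P₁: C(18, 11)·C(7, 3) = 1113840. Through P₂: C(20, 12)·C(5, 2) = 1259700. Since P₁ is strictly southwest of P₂, a monotone path through both must visit P₁ then P₂; paths through both = C(18, 11)·C(2, 1)·C(5, 2) = 636480. Avoid both = 4457400 − 1113840 − 1259700 + 636480 = 2720340.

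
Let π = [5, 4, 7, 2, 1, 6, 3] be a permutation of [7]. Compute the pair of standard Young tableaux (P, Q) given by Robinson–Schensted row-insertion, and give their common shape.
P = [1, 3] / [2, 6] / [4, 7] / [5];  Q = [1, 3] / [2, 6] / [4, 7] / [5];  common shape = (2, 2, 2, 1)

Row-insert the values π_1, π_2, … into P one at a time, bumping the leftmost entry strictly greater than the inserted value down to the next row. The recording tableau Q records, in position (i, j), the step at which that cell was added to P.
  Insert 5 (step 1): P = [5];  Q = [1]
  Insert 4 (step 2): P = [4] / [5];  Q = [1] / [2]
  Insert 7 (step 3): P = [4, 7] / [5];  Q = [1, 3] / [2]
  Insert 2 (step 4): P = [2, 7] / [4] / [5];  Q = [1, 3] / [2] / [4]
  Insert 1 (step 5): P = [1, 7] / [2] / [4] / [5];  Q = [1, 3] / [2] / [4] / [5]
  Insert 6 (step 6): P = [1, 6] / [2, 7] / [4] / [5];  Q = [1, 3] / [2, 6] / [4] / [5]
  Insert 3 (step 7): P = [1, 3] / [2, 6] / [4, 7] / [5];  Q = [1, 3] / [2, 6] / [4, 7] / [5]
Final shape: (2, 2, 2, 1).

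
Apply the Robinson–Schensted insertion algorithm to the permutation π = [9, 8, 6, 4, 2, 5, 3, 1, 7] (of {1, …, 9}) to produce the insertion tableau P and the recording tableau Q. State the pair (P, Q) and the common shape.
P = [1, 3, 7] / [2, 5] / [4] / [6] / [8] / [9];  Q = [1, 6, 9] / [2, 7] / [3] / [4] / [5] / [8];  common shape = (3, 2, 1, 1, 1, 1)

Row-insert the values π_1, π_2, … into P one at a time, bumping the leftmost entry strictly greater than the inserted value down to the next row. The recording tableau Q records, in position (i, j), the step at which that cell was added to P.
  Insert 9 (step 1): P = [9];  Q = [1]
  Insert 8 (step 2): P = [8] / [9];  Q = [1] / [2]
  Insert 6 (step 3): P = [6] / [8] / [9];  Q = [1] / [2] / [3]
  Insert 4 (step 4): P = [4] / [6] / [8] / [9];  Q = [1] / [2] / [3] / [4]
  Insert 2 (step 5): P = [2] / [4] / [6] / [8] / [9];  Q = [1] / [2] / [3] / [4] / [5]
  Insert 5 (step 6): P = [2, 5] / [4] / [6] / [8] / [9];  Q = [1, 6] / [2] / [3] / [4] / [5]
  Insert 3 (step 7): P = [2, 3] / [4, 5] / [6] / [8] / [9];  Q = [1, 6] / [2, 7] / [3] / [4] / [5]
  Insert 1 (step 8): P = [1, 3] / [2, 5] / [4] / [6] / [8] / [9];  Q = [1, 6] / [2, 7] / [3] / [4] / [5] / [8]
  Insert 7 (step 9): P = [1, 3, 7] / [2, 5] / [4] / [6] / [8] / [9];  Q = [1, 6, 9] / [2, 7] / [3] / [4] / [5] / [8]
Final shape: (3, 2, 1, 1, 1, 1).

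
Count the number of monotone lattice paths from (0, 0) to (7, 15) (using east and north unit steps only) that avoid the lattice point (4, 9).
Number of paths = 110484

Total paths from (0, 0) to (7, 15): C(22, 7) = 170544. Paths through (4, 9): (paths (0, 0) → (4, 9)) × (paths (4, 9) → (7, 15)) = C(13, 4) · C(9, 3) = 715 · 84 = 60060. Avoidance count = 170544 − 60060 = 110484.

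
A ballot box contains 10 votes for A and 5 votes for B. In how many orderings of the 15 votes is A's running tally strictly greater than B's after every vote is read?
Strict-lead orderings = 1001

Total orderings of the 15 votes with 10 for A: C(15, 10) = 3003. By the Bertrand ballot formula (Cycle Lemma / reflection principle), the number of orderings in which A is strictly ahead of B throughout is (p − q)/(p + q) · C(p + q, p) = (10 − 5)/(10 + 5) · 3003 = 1001.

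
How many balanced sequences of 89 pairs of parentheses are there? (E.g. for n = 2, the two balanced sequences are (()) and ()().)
C_89 = 254224158304000796523953440778841647086547372026600

These balanced parentheses are counted by the Catalan number C_n = (1/(n + 1)) · C(2n, n). For n = 89: C_89 = (1/90) · C(178, 89) = 22880174247360071687155809670095748237789263482394000/90 = 254224158304000796523953440778841647086547372026600.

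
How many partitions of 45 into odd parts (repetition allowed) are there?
p_odd(45) = 2048

Enumerate partitions using only odd parts via the recurrence o(n, m) = o(n, m−2) + o(n−m, m) over odd m, starting from the largest odd part ≤ n. This gives p_odd(45) = 2048. (Euler's theorem: equals the count of distinct-part partitions.)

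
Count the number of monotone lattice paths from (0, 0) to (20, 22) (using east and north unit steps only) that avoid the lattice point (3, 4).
Number of paths = 354976739670

Total paths from (0, 0) to (20, 22): C(42, 20) = 513791607420. Paths through (3, 4): (paths (0, 0) → (3, 4)) × (paths (3, 4) → (20, 22)) = C(7, 3) · C(35, 17) = 35 · 4537567650 = 158814867750. Avoidance count = 513791607420 − 158814867750 = 354976739670.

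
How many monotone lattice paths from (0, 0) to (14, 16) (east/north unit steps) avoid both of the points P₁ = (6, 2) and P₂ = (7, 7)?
Number of paths = 99128955

Inclusion–exclusion. Total paths: C(30, 14) = 145422675. Through P₁: C(8, 6)·C(22, 8) = 8953560. Through P₂: C(14, 7)·C(16, 7) = 39262080. Since P₁ is strictly southwest of P₂, a monotone path through both must visit P₁ then P₂; paths through both = C(8, 6)·C(6, 1)·C(16, 7) = 1921920. Avoid both = 145422675 − 8953560 − 39262080 + 1921920 = 99128955.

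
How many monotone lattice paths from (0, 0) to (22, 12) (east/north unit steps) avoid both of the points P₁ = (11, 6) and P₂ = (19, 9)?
Number of paths = 297891464

Inclusion–exclusion. Total paths: C(34, 22) = 548354040. Through P₁: C(17, 11)·C(17, 11) = 153165376. Through P₂: C(28, 19)·C(6, 3) = 138138000. Since P₁ is strictly southwest of P₂, a monotone path through both must visit P₁ then P₂; paths through both = C(17, 11)·C(11, 8)·C(6, 3) = 40840800. Avoid both = 548354040 − 153165376 − 138138000 + 40840800 = 297891464.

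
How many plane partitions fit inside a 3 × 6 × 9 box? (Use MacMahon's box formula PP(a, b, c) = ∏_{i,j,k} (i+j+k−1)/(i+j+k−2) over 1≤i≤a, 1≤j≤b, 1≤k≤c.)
PP(3, 6, 9) = 2530768240

Evaluate the triple product over i = 1..3, j = 1..6, k = 1..9. The factors are (2/1) · (3/2) · (4/3) · (5/4) · (6/5) · (7/6) · (8/7) · (9/8) · … (162 factors total). The numerators and denominators telescope so the product is an integer; carrying out the multiplication exactly gives PP(3, 6, 9) = 2530768240.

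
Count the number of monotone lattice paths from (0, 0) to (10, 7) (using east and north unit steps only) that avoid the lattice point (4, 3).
Number of paths = 12098

Total paths from (0, 0) to (10, 7): C(17, 10) = 19448. Paths through (4, 3): (paths (0, 0) → (4, 3)) × (paths (4, 3) → (10, 7)) = C(7, 4) · C(10, 6) = 35 · 210 = 7350. Avoidance count = 19448 − 7350 = 12098.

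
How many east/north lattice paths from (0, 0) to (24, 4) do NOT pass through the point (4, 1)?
Number of paths = 11620

Total paths from (0, 0) to (24, 4): C(28, 24) = 20475. Paths through (4, 1): (paths (0, 0) → (4, 1)) × (paths (4, 1) → (24, 4)) = C(5, 4) · C(23, 20) = 5 · 1771 = 8855. Avoidance count = 20475 − 8855 = 11620.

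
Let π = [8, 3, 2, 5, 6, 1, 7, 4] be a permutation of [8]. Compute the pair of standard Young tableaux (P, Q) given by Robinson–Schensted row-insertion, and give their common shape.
P = [1, 4, 6, 7] / [2, 5] / [3] / [8];  Q = [1, 4, 5, 7] / [2, 8] / [3] / [6];  common shape = (4, 2, 1, 1)

Row-insert the values π_1, π_2, … into P one at a time, bumping the leftmost entry strictly greater than the inserted value down to the next row. The recording tableau Q records, in position (i, j), the step at which that cell was added to P.
  Insert 8 (step 1): P = [8];  Q = [1]
  Insert 3 (step 2): P = [3] / [8];  Q = [1] / [2]
  Insert 2 (step 3): P = [2] / [3] / [8];  Q = [1] / [2] / [3]
  Insert 5 (step 4): P = [2, 5] / [3] / [8];  Q = [1, 4] / [2] / [3]
  Insert 6 (step 5): P = [2, 5, 6] / [3] / [8];  Q = [1, 4, 5] / [2] / [3]
  Insert 1 (step 6): P = [1, 5, 6] / [2] / [3] / [8];  Q = [1, 4, 5] / [2] / [3] / [6]
  Insert 7 (step 7): P = [1, 5, 6, 7] / [2] / [3] / [8];  Q = [1, 4, 5, 7] / [2] / [3] / [6]
  Insert 4 (step 8): P = [1, 4, 6, 7] / [2, 5] / [3] / [8];  Q = [1, 4, 5, 7] / [2, 8] / [3] / [6]
Final shape: (4, 2, 1, 1).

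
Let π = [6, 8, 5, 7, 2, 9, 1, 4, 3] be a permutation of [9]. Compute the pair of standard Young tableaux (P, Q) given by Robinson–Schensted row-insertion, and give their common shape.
P = [1, 3, 9] / [2, 4] / [5, 7] / [6, 8];  Q = [1, 2, 6] / [3, 4] / [5, 8] / [7, 9];  common shape = (3, 2, 2, 2)

Row-insert the values π_1, π_2, … into P one at a time, bumping the leftmost entry strictly greater than the inserted value down to the next row. The recording tableau Q records, in position (i, j), the step at which that cell was added to P.
  Insert 6 (step 1): P = [6];  Q = [1]
  Insert 8 (step 2): P = [6, 8];  Q = [1, 2]
  Insert 5 (step 3): P = [5, 8] / [6];  Q = [1, 2] / [3]
  Insert 7 (step 4): P = [5, 7] / [6, 8];  Q = [1, 2] / [3, 4]
  Insert 2 (step 5): P = [2, 7] / [5, 8] / [6];  Q = [1, 2] / [3, 4] / [5]
  Insert 9 (step 6): P = [2, 7, 9] / [5, 8] / [6];  Q = [1, 2, 6] / [3, 4] / [5]
  Insert 1 (step 7): P = [1, 7, 9] / [2, 8] / [5] / [6];  Q = [1, 2, 6] / [3, 4] / [5] / [7]
  Insert 4 (step 8): P = [1, 4, 9] / [2, 7] / [5, 8] / [6];  Q = [1, 2, 6] / [3, 4] / [5, 8] / [7]
  Insert 3 (step 9): P = [1, 3, 9] / [2, 4] / [5, 7] / [6, 8];  Q = [1, 2, 6] / [3, 4] / [5, 8] / [7, 9]
Final shape: (3, 2, 2, 2).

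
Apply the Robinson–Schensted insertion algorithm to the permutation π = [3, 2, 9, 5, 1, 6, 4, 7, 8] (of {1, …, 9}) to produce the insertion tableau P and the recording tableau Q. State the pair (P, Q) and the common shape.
P = [1, 4, 6, 7, 8] / [2, 5] / [3, 9];  Q = [1, 3, 6, 8, 9] / [2, 4] / [5, 7];  common shape = (5, 2, 2)

Row-insert the values π_1, π_2, … into P one at a time, bumping the leftmost entry strictly greater than the inserted value down to the next row. The recording tableau Q records, in position (i, j), the step at which that cell was added to P.
  Insert 3 (step 1): P = [3];  Q = [1]
  Insert 2 (step 2): P = [2] / [3];  Q = [1] / [2]
  Insert 9 (step 3): P = [2, 9] / [3];  Q = [1, 3] / [2]
  Insert 5 (step 4): P = [2, 5] / [3, 9];  Q = [1, 3] / [2, 4]
  Insert 1 (step 5): P = [1, 5] / [2, 9] / [3];  Q = [1, 3] / [2, 4] / [5]
  Insert 6 (step 6): P = [1, 5, 6] / [2, 9] / [3];  Q = [1, 3, 6] / [2, 4] / [5]
  Insert 4 (step 7): P = [1, 4, 6] / [2, 5] / [3, 9];  Q = [1, 3, 6] / [2, 4] / [5, 7]
  Insert 7 (step 8): P = [1, 4, 6, 7] / [2, 5] / [3, 9];  Q = [1, 3, 6, 8] / [2, 4] / [5, 7]
  Insert 8 (step 9): P = [1, 4, 6, 7, 8] / [2, 5] / [3, 9];  Q = [1, 3, 6, 8, 9] / [2, 4] / [5, 7]
Final shape: (5, 2, 2).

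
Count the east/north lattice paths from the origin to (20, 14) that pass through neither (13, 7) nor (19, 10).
Number of paths = 1058335350

Inclusion–exclusion. Total paths: C(34, 20) = 1391975640. Through P₁: C(20, 13)·C(14, 7) = 266048640. Through P₂: C(29, 19)·C(5, 1) = 100150050. Since P₁ is strictly southwest of P₂, a monotone path through both must visit P₁ then P₂; paths through both = C(20, 13)·C(9, 6)·C(5, 1) = 32558400. Avoid both = 1391975640 − 266048640 − 100150050 + 32558400 = 1058335350.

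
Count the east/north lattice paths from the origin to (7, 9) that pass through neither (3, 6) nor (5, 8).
Number of paths = 6151

Inclusion–exclusion. Total paths: C(16, 7) = 11440. Through P₁: C(9, 3)·C(7, 4) = 2940. Through P₂: C(13, 5)·C(3, 2) = 3861. Since P₁ is strictly southwest of P₂, a monotone path through both must visit P₁ then P₂; paths through both = C(9, 3)·C(4, 2)·C(3, 2) = 1512. Avoid both = 11440 − 2940 − 3861 + 1512 = 6151.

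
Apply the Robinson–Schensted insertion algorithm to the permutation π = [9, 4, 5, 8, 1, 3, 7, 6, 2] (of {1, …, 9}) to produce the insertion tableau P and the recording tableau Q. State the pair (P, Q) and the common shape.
P = [1, 2, 6] / [3, 5, 7] / [4] / [8] / [9];  Q = [1, 3, 4] / [2, 6, 7] / [5] / [8] / [9];  common shape = (3, 3, 1, 1, 1)

Row-insert the values π_1, π_2, … into P one at a time, bumping the leftmost entry strictly greater than the inserted value down to the next row. The recording tableau Q records, in position (i, j), the step at which that cell was added to P.
  Insert 9 (step 1): P = [9];  Q = [1]
  Insert 4 (step 2): P = [4] / [9];  Q = [1] / [2]
  Insert 5 (step 3): P = [4, 5] / [9];  Q = [1, 3] / [2]
  Insert 8 (step 4): P = [4, 5, 8] / [9];  Q = [1, 3, 4] / [2]
  Insert 1 (step 5): P = [1, 5, 8] / [4] / [9];  Q = [1, 3, 4] / [2] / [5]
  Insert 3 (step 6): P = [1, 3, 8] / [4, 5] / [9];  Q = [1, 3, 4] / [2, 6] / [5]
  Insert 7 (step 7): P = [1, 3, 7] / [4, 5, 8] / [9];  Q = [1, 3, 4] / [2, 6, 7] / [5]
  Insert 6 (step 8): P = [1, 3, 6] / [4, 5, 7] / [8] / [9];  Q = [1, 3, 4] / [2, 6, 7] / [5] / [8]
  Insert 2 (step 9): P = [1, 2, 6] / [3, 5, 7] / [4] / [8] / [9];  Q = [1, 3, 4] / [2, 6, 7] / [5] / [8] / [9]
Final shape: (3, 3, 1, 1, 1).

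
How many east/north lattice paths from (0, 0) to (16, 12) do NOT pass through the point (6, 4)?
Number of paths = 21232575

Total paths from (0, 0) to (16, 12): C(28, 16) = 30421755. Paths through (6, 4): (paths (0, 0) → (6, 4)) × (paths (6, 4) → (16, 12)) = C(10, 6) · C(18, 10) = 210 · 43758 = 9189180. Avoidance count = 30421755 − 9189180 = 21232575.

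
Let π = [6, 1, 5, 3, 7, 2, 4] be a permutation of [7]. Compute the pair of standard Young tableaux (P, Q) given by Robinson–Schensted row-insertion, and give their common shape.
P = [1, 2, 4] / [3, 7] / [5] / [6];  Q = [1, 3, 5] / [2, 7] / [4] / [6];  common shape = (3, 2, 1, 1)

Row-insert the values π_1, π_2, … into P one at a time, bumping the leftmost entry strictly greater than the inserted value down to the next row. The recording tableau Q records, in position (i, j), the step at which that cell was added to P.
  Insert 6 (step 1): P = [6];  Q = [1]
  Insert 1 (step 2): P = [1] / [6];  Q = [1] / [2]
  Insert 5 (step 3): P = [1, 5] / [6];  Q = [1, 3] / [2]
  Insert 3 (step 4): P = [1, 3] / [5] / [6];  Q = [1, 3] / [2] / [4]
  Insert 7 (step 5): P = [1, 3, 7] / [5] / [6];  Q = [1, 3, 5] / [2] / [4]
  Insert 2 (step 6): P = [1, 2, 7] / [3] / [5] / [6];  Q = [1, 3, 5] / [2] / [4] / [6]
  Insert 4 (step 7): P = [1, 2, 4] / [3, 7] / [5] / [6];  Q = [1, 3, 5] / [2, 7] / [4] / [6]
Final shape: (3, 2, 1, 1).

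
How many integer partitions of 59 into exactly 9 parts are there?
p(59, 9 parts) = 45812

Partitions of n into exactly k parts are in bijection with partitions of n − k into at most k parts (subtract 1 from each part). So p(59, exactly 9) = p(50, parts ≤ 9). Computing via the recurrence p(m, j) = p(m, j−1) + p(m−j, j) gives 45812.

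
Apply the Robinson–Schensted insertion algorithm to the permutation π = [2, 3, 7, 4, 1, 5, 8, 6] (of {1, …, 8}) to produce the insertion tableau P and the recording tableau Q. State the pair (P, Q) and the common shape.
P = [1, 3, 4, 5, 6] / [2, 8] / [7];  Q = [1, 2, 3, 6, 7] / [4, 8] / [5];  common shape = (5, 2, 1)

Row-insert the values π_1, π_2, … into P one at a time, bumping the leftmost entry strictly greater than the inserted value down to the next row. The recording tableau Q records, in position (i, j), the step at which that cell was added to P.
  Insert 2 (step 1): P = [2];  Q = [1]
  Insert 3 (step 2): P = [2, 3];  Q = [1, 2]
  Insert 7 (step 3): P = [2, 3, 7];  Q = [1, 2, 3]
  Insert 4 (step 4): P = [2, 3, 4] / [7];  Q = [1, 2, 3] / [4]
  Insert 1 (step 5): P = [1, 3, 4] / [2] / [7];  Q = [1, 2, 3] / [4] / [5]
  Insert 5 (step 6): P = [1, 3, 4, 5] / [2] / [7];  Q = [1, 2, 3, 6] / [4] / [5]
  Insert 8 (step 7): P = [1, 3, 4, 5, 8] / [2] / [7];  Q = [1, 2, 3, 6, 7] / [4] / [5]
  Insert 6 (step 8): P = [1, 3, 4, 5, 6] / [2, 8] / [7];  Q = [1, 2, 3, 6, 7] / [4, 8] / [5]
Final shape: (5, 2, 1).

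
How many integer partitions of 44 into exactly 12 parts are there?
p(44, 12 parts) = 6290

Partitions of n into exactly k parts are in bijection with partitions of n − k into at most k parts (subtract 1 from each part). So p(44, exactly 12) = p(32, parts ≤ 12). Computing via the recurrence p(m, j) = p(m, j−1) + p(m−j, j) gives 6290.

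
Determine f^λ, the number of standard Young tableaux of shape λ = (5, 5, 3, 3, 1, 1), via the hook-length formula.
# SYT of shape (5, 5, 3, 3, 1, 1) = 6534528

Hook-length formula: f^λ = n! / Π hook(c), product over all cells c of the Young diagram. For λ = (5, 5, 3, 3, 1, 1), n = 18 boxes. Hook lengths by row (left-to-right, top-to-bottom): [10, 7, 6, 3, 2]; [9, 6, 5, 2, 1]; [6, 3, 2]; [5, 2, 1]; [2]; [1]. Product of hooks = 979776000. So f^λ = 18! / 979776000 = 6402373705728000 / 979776000 = 6534528.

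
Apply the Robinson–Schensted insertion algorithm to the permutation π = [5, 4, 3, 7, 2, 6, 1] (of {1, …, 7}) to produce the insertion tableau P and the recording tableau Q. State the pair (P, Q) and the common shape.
P = [1, 6] / [2, 7] / [3] / [4] / [5];  Q = [1, 4] / [2, 6] / [3] / [5] / [7];  common shape = (2, 2, 1, 1, 1)

Row-insert the values π_1, π_2, … into P one at a time, bumping the leftmost entry strictly greater than the inserted value down to the next row. The recording tableau Q records, in position (i, j), the step at which that cell was added to P.
  Insert 5 (step 1): P = [5];  Q = [1]
  Insert 4 (step 2): P = [4] / [5];  Q = [1] / [2]
  Insert 3 (step 3): P = [3] / [4] / [5];  Q = [1] / [2] / [3]
  Insert 7 (step 4): P = [3, 7] / [4] / [5];  Q = [1, 4] / [2] / [3]
  Insert 2 (step 5): P = [2, 7] / [3] / [4] / [5];  Q = [1, 4] / [2] / [3] / [5]
  Insert 6 (step 6): P = [2, 6] / [3, 7] / [4] / [5];  Q = [1, 4] / [2, 6] / [3] / [5]
  Insert 1 (step 7): P = [1, 6] / [2, 7] / [3] / [4] / [5];  Q = [1, 4] / [2, 6] / [3] / [5] / [7]
Final shape: (2, 2, 1, 1, 1).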